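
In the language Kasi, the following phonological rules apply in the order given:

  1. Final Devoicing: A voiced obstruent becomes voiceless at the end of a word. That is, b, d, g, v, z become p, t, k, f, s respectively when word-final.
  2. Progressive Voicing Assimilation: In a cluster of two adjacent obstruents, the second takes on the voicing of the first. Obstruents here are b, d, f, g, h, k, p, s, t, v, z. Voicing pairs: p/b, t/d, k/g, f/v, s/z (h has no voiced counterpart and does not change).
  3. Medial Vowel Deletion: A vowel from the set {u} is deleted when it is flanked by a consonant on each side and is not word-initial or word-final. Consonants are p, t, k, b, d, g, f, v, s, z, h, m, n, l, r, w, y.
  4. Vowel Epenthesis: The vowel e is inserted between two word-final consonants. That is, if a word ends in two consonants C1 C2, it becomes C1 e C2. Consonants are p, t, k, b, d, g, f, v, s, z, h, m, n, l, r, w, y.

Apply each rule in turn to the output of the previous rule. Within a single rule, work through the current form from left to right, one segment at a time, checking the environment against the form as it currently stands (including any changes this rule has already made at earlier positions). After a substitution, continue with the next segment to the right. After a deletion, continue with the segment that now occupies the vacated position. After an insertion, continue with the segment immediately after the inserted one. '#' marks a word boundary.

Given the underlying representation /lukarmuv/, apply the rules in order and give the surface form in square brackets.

[lkarmef]

1 Final Devoicing: [lukarmuv] → [lukarmuf]
2 Progressive Voicing Assimilation: no change — [lukarmuf]
3 Medial Vowel Deletion: [lukarmuf] → [lkarmf]
4 Vowel Epenthesis: [lkarmf] → [lkarmef]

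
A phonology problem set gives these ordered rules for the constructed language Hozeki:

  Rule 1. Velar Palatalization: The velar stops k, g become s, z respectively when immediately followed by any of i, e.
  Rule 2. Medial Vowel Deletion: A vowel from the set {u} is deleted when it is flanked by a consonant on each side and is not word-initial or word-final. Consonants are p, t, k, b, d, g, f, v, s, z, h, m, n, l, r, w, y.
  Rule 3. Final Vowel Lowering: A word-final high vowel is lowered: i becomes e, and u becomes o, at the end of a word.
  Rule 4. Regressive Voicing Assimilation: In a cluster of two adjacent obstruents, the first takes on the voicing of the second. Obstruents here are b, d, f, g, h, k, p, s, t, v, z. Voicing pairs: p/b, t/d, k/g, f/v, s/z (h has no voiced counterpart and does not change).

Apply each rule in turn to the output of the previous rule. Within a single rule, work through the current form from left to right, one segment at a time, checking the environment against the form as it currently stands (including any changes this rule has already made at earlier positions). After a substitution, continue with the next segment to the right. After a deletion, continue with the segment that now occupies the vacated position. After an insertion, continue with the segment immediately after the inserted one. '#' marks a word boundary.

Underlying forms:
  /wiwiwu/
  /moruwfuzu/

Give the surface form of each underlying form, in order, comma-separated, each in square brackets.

[wiwiwo], [morwvzo]

/wiwiwu/:
  Rule 1 Velar Palatalization: no change — [wiwiwu]
  Rule 2 Medial Vowel Deletion: no change — [wiwiwu]
  Rule 3 Final Vowel Lowering: [wiwiwu] → [wiwiwo]
  Rule 4 Regressive Voicing Assimilation: no change — [wiwiwo]
/moruwfuzu/:
  Rule 1 Velar Palatalization: no change — [moruwfuzu]
  Rule 2 Medial Vowel Deletion: [moruwfuzu] → [morwfzu]
  Rule 3 Final Vowel Lowering: [morwfzu] → [morwfzo]
  Rule 4 Regressive Voicing Assimilation: [morwfzo] → [morwvzo]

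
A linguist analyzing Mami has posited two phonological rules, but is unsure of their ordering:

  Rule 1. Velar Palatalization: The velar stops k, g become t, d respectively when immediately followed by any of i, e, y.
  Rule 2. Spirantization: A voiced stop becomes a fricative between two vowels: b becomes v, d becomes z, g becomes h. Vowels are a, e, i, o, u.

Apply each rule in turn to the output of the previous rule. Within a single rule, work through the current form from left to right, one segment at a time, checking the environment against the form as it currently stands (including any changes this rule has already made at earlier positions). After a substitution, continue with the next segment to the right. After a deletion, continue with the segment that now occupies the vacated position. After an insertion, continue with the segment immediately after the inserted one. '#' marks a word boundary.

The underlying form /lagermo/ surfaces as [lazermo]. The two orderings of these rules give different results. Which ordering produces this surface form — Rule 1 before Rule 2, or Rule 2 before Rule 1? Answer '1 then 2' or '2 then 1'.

1 then 2

Order 1 then 2:
  1 Velar Palatalization: [lagermo] → [ladermo]
  2 Spirantization: [ladermo] → [lazermo]
  result: [lazermo]
Order 2 then 1:
  2 Spirantization: [lagermo] → [lahermo]
  1 Velar Palatalization: no change — [lahermo]
  result: [lahermo]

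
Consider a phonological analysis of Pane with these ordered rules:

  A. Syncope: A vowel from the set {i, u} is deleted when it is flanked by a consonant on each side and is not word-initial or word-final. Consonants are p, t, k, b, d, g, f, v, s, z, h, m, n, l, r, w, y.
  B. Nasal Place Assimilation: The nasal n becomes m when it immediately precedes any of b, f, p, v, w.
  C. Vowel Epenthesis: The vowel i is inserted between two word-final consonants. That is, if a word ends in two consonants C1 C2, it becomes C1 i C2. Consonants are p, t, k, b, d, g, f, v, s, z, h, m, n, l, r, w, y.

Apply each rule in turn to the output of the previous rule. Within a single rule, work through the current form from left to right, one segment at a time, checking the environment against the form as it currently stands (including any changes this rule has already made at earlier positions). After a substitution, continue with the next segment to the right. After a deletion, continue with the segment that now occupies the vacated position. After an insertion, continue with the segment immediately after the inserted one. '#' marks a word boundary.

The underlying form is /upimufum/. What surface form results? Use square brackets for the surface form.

A Syncope: [upimufum] → [upmfm]
B Nasal Place Assimilation: no change — [upmfm]
C Vowel Epenthesis: [upmfm] → [upmfim]

[upmfim]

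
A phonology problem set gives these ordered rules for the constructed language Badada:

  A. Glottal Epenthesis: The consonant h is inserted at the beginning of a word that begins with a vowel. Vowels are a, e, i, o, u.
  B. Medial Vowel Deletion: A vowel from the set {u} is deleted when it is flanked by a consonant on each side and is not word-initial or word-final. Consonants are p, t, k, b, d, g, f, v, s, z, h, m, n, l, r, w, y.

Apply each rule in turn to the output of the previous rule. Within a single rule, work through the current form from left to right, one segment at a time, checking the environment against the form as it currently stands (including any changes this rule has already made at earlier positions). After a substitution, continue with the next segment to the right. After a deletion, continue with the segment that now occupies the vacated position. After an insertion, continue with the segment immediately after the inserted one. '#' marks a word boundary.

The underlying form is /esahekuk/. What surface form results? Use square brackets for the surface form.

A Glottal Epenthesis: [esahekuk] → [hesahekuk]
B Medial Vowel Deletion: [hesahekuk] → [hesahekk]

[hesahekk]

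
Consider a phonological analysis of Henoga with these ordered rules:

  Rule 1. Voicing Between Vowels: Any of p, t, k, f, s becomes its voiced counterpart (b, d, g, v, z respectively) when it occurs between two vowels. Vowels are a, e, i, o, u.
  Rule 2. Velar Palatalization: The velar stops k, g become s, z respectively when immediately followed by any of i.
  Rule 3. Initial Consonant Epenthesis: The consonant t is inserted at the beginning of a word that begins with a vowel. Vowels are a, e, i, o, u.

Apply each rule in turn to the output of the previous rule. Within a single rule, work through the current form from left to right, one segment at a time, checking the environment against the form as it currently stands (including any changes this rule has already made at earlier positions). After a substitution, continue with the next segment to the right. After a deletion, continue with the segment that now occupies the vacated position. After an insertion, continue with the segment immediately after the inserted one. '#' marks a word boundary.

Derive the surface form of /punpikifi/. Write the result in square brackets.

[punpizivi]

Rule 1 Voicing Between Vowels: [punpikifi] → [punpigivi]
Rule 2 Velar Palatalization: [punpigivi] → [punpizivi]
Rule 3 Initial Consonant Epenthesis: no change — [punpizivi]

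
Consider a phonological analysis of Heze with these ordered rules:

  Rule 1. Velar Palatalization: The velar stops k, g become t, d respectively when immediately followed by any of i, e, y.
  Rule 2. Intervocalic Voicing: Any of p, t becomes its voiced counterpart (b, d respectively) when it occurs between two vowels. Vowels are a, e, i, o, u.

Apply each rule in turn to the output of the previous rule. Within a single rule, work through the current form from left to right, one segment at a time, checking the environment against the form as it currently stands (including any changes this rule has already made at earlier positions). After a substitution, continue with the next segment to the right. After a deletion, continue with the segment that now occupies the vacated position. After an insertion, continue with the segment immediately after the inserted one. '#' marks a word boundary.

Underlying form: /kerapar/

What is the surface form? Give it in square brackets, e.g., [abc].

[terabar]

Rule 1 Velar Palatalization: [kerapar] → [terapar]
Rule 2 Intervocalic Voicing: [terapar] → [terabar]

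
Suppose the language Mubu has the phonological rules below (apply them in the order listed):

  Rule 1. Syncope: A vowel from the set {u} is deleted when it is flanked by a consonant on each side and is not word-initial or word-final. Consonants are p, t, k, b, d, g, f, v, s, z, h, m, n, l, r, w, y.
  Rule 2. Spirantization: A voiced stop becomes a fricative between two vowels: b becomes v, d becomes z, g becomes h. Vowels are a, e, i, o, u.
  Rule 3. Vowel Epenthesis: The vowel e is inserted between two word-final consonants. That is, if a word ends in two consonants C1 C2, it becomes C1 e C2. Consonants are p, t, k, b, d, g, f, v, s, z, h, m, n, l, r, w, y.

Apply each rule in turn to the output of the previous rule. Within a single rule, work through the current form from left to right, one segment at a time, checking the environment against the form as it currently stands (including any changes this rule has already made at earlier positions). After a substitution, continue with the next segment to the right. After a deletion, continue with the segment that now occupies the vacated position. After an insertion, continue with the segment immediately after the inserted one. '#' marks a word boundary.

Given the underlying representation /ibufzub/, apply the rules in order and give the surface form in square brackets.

Rule 1 Syncope: [ibufzub] → [ibfzb]
Rule 2 Spirantization: no change — [ibfzb]
Rule 3 Vowel Epenthesis: [ibfzb] → [ibfzeb]

[ibfzeb]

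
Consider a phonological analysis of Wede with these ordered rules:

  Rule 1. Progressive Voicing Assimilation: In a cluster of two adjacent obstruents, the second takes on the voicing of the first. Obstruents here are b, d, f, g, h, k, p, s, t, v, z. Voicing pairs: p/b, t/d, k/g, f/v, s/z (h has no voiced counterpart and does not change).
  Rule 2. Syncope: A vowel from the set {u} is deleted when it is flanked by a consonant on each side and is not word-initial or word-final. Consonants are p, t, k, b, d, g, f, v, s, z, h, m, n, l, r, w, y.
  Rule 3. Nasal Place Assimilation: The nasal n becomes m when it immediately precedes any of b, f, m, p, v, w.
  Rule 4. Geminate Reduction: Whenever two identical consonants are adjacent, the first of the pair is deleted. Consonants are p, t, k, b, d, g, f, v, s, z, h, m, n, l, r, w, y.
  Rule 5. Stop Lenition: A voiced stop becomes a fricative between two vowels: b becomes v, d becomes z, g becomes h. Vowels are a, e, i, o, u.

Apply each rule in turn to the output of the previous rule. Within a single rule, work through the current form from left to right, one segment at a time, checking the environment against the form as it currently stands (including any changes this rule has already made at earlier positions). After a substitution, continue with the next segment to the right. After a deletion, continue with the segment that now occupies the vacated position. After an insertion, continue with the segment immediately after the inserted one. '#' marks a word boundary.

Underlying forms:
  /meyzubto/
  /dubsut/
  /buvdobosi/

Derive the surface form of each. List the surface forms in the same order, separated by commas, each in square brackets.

/meyzubto/:
  Rule 1 Progressive Voicing Assimilation: [meyzubto] → [meyzubdo]
  Rule 2 Syncope: [meyzubdo] → [meyzbdo]
  Rule 3 Nasal Place Assimilation: no change — [meyzbdo]
  Rule 4 Geminate Reduction: no change — [meyzbdo]
  Rule 5 Stop Lenition: no change — [meyzbdo]
/dubsut/:
  Rule 1 Progressive Voicing Assimilation: [dubsut] → [dubzut]
  Rule 2 Syncope: [dubzut] → [dbzt]
  Rule 3 Nasal Place Assimilation: no change — [dbzt]
  Rule 4 Geminate Reduction: no change — [dbzt]
  Rule 5 Stop Lenition: no change — [dbzt]
/buvdobosi/:
  Rule 1 Progressive Voicing Assimilation: no change — [buvdobosi]
  Rule 2 Syncope: [buvdobosi] → [bvdobosi]
  Rule 3 Nasal Place Assimilation: no change — [bvdobosi]
  Rule 4 Geminate Reduction: no change — [bvdobosi]
  Rule 5 Stop Lenition: [bvdobosi] → [bvdovosi]

[meyzbdo], [dbzt], [bvdovosi]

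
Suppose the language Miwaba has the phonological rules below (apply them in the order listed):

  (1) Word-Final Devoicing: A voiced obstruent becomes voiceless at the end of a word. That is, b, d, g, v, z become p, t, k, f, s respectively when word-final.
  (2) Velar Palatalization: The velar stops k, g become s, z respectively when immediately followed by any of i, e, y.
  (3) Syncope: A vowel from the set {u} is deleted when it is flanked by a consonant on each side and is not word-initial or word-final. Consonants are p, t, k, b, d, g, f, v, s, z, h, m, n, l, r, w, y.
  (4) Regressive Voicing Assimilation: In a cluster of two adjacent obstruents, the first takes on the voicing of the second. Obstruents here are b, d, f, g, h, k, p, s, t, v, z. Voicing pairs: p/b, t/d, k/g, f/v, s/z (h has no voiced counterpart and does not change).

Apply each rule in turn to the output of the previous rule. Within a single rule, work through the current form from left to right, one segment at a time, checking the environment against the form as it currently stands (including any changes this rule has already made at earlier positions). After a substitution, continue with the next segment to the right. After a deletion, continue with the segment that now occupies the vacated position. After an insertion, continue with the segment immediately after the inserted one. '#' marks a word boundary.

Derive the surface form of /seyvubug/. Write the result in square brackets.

(1) Word-Final Devoicing: [seyvubug] → [seyvubuk]
(2) Velar Palatalization: no change — [seyvubuk]
(3) Syncope: [seyvubuk] → [seyvbk]
(4) Regressive Voicing Assimilation: [seyvbk] → [seyvpk]

[seyvpk]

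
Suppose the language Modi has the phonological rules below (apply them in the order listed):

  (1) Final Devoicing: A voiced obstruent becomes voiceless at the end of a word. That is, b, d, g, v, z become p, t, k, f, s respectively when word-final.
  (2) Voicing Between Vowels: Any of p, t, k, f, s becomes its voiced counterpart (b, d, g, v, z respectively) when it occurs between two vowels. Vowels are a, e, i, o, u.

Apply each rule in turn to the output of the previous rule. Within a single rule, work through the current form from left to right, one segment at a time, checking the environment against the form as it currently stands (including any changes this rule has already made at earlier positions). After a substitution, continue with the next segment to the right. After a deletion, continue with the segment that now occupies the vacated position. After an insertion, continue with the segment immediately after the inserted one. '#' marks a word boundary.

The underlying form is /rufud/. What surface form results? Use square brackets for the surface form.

(1) Final Devoicing: [rufud] → [rufut]
(2) Voicing Between Vowels: [rufut] → [ruvut]

[ruvut]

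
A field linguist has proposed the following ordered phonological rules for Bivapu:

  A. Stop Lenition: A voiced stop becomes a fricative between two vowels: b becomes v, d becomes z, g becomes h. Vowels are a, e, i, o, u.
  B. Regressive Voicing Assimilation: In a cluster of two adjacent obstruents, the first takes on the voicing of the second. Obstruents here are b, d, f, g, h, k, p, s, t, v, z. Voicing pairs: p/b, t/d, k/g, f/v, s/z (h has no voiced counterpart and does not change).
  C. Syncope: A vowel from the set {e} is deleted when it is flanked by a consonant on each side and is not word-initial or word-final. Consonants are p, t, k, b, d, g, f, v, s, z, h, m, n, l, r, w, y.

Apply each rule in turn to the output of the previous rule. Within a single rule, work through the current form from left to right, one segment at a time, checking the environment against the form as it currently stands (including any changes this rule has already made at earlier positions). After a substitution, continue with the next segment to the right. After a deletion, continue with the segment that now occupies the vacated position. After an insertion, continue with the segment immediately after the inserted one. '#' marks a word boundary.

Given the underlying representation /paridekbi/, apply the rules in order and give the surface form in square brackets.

[parizgbi]

A Stop Lenition: [paridekbi] → [parizekbi]
B Regressive Voicing Assimilation: [parizekbi] → [parizegbi]
C Syncope: [parizegbi] → [parizgbi]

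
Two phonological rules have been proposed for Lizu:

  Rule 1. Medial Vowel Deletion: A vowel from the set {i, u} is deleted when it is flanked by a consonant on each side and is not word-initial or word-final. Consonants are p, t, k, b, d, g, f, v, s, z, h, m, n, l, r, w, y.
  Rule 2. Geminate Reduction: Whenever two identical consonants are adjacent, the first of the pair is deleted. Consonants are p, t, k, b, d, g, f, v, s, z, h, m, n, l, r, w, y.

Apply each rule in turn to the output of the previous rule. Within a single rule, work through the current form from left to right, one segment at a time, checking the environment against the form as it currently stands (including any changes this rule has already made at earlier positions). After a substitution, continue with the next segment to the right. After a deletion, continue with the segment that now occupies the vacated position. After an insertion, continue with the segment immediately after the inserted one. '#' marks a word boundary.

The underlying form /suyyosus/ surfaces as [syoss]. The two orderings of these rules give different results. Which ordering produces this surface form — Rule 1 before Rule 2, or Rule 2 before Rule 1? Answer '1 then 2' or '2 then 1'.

Order 1 then 2:
  1 Medial Vowel Deletion: [suyyosus] → [syyoss]
  2 Geminate Reduction: [syyoss] → [syos]
  result: [syos]
Order 2 then 1:
  2 Geminate Reduction: [suyyosus] → [suyosus]
  1 Medial Vowel Deletion: [suyosus] → [syoss]
  result: [syoss]

2 then 1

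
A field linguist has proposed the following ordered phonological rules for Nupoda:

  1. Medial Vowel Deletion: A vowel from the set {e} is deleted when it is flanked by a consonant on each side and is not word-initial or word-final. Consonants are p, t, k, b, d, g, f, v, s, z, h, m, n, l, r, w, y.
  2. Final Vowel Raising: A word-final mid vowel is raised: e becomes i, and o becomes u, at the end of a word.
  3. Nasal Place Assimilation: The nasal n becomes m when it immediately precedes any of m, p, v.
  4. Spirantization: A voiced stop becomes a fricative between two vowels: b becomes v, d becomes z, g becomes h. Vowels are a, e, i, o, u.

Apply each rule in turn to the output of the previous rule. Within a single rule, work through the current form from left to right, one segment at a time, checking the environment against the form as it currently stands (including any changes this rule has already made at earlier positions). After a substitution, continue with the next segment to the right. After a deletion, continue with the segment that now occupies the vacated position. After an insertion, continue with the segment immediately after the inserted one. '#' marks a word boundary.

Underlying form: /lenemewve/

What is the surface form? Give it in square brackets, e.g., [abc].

1 Medial Vowel Deletion: [lenemewve] → [lnmwve]
2 Final Vowel Raising: [lnmwve] → [lnmwvi]
3 Nasal Place Assimilation: [lnmwvi] → [lmmwvi]
4 Spirantization: no change — [lmmwvi]

[lmmwvi]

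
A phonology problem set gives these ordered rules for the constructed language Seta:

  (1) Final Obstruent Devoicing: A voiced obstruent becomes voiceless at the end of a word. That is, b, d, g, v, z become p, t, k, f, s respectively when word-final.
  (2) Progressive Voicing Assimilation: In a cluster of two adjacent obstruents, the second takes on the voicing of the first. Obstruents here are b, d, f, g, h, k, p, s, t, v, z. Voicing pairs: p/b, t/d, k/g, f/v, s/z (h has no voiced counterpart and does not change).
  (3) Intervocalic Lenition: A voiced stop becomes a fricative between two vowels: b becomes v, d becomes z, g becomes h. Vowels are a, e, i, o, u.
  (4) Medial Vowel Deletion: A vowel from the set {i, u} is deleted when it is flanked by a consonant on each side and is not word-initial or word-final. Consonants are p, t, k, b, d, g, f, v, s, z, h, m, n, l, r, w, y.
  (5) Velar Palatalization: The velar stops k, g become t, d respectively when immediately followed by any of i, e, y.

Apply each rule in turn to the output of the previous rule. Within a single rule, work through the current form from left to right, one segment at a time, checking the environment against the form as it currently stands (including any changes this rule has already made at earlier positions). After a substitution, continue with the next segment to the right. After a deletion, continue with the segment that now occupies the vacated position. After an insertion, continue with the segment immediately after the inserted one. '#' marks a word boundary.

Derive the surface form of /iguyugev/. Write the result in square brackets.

[ihyhef]

(1) Final Obstruent Devoicing: [iguyugev] → [iguyugef]
(2) Progressive Voicing Assimilation: no change — [iguyugef]
(3) Intervocalic Lenition: [iguyugef] → [ihuyuhef]
(4) Medial Vowel Deletion: [ihuyuhef] → [ihyhef]
(5) Velar Palatalization: no change — [ihyhef]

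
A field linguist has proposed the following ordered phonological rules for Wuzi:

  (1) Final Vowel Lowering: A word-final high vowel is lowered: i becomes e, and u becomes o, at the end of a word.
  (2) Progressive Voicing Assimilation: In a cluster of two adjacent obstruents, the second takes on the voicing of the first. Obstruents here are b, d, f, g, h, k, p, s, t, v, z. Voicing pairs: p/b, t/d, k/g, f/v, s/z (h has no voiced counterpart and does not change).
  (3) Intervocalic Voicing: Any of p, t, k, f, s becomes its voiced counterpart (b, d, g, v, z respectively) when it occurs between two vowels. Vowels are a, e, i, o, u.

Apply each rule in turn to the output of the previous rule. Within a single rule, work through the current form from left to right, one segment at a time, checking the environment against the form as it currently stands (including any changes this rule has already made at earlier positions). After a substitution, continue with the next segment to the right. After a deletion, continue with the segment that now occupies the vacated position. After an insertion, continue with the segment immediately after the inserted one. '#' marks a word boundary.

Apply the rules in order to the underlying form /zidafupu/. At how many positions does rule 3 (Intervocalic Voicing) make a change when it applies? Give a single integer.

(1) Final Vowel Lowering: [zidafupu] → [zidafupo]
(2) Progressive Voicing Assimilation: no change — [zidafupo]
(3) Intervocalic Voicing: [zidafupo] → [zidavubo]
Rule 3 changed 2 position(s).

2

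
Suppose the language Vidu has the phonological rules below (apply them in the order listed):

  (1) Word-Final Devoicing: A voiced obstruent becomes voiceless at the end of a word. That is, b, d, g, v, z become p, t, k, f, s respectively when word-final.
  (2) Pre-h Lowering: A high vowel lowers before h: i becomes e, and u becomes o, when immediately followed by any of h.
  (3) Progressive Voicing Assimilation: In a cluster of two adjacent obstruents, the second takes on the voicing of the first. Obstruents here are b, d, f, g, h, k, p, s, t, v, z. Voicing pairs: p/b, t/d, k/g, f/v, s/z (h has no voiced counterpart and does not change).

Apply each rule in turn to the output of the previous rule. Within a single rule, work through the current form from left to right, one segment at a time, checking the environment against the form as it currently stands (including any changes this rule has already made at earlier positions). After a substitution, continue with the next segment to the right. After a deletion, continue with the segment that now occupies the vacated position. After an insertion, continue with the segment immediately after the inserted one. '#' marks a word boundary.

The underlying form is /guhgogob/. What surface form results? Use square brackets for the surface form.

(1) Word-Final Devoicing: [guhgogob] → [guhgogop]
(2) Pre-h Lowering: [guhgogop] → [gohgogop]
(3) Progressive Voicing Assimilation: [gohgogop] → [gohkogop]

[gohkogop]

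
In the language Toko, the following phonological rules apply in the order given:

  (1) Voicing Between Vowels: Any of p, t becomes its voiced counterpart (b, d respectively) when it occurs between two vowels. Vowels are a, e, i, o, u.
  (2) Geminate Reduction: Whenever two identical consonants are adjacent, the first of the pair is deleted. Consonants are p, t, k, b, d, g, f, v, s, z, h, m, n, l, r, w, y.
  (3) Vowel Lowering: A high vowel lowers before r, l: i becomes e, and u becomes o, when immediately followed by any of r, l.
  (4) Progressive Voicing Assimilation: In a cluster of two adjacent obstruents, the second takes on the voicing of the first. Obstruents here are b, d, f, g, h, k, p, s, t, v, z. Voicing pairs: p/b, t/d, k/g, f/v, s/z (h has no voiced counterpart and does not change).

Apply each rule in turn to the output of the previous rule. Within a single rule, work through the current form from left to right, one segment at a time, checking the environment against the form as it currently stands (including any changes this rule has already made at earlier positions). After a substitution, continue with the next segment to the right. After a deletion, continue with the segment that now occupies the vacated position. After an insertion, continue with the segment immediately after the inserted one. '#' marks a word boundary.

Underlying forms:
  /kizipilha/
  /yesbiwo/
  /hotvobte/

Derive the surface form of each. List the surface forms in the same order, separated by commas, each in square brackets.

[kizibelha], [yespiwo], [hotfobde]

/kizipilha/:
  (1) Voicing Between Vowels: [kizipilha] → [kizibilha]
  (2) Geminate Reduction: no change — [kizibilha]
  (3) Vowel Lowering: [kizibilha] → [kizibelha]
  (4) Progressive Voicing Assimilation: no change — [kizibelha]
/yesbiwo/:
  (1) Voicing Between Vowels: no change — [yesbiwo]
  (2) Geminate Reduction: no change — [yesbiwo]
  (3) Vowel Lowering: no change — [yesbiwo]
  (4) Progressive Voicing Assimilation: [yesbiwo] → [yespiwo]
/hotvobte/:
  (1) Voicing Between Vowels: no change — [hotvobte]
  (2) Geminate Reduction: no change — [hotvobte]
  (3) Vowel Lowering: no change — [hotvobte]
  (4) Progressive Voicing Assimilation: [hotvobte] → [hotfobde]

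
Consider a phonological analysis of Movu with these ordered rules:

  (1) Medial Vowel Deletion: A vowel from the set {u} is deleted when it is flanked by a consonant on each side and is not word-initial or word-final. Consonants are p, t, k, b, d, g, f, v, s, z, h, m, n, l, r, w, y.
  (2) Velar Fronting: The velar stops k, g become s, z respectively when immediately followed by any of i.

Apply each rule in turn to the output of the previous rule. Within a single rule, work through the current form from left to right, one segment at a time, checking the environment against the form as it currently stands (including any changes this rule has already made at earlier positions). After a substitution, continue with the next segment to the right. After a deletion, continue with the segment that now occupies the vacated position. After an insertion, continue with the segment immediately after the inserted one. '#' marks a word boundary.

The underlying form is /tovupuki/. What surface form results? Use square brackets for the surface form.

[tovpsi]

(1) Medial Vowel Deletion: [tovupuki] → [tovpki]
(2) Velar Fronting: [tovpki] → [tovpsi]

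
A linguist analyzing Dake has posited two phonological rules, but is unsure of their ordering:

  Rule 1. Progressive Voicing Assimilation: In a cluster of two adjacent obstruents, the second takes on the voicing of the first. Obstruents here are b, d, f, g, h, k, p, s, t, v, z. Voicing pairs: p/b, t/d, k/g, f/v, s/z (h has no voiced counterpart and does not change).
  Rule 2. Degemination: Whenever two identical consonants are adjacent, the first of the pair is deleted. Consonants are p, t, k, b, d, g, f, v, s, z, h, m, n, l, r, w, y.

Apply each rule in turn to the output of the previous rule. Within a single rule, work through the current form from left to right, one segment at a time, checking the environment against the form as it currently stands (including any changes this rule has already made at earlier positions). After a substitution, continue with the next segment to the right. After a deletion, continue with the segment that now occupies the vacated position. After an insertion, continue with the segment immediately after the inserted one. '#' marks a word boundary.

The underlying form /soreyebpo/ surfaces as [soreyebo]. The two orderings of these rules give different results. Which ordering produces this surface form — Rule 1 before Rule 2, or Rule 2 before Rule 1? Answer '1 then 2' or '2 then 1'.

Order 1 then 2:
  1 Progressive Voicing Assimilation: [soreyebpo] → [soreyebbo]
  2 Degemination: [soreyebbo] → [soreyebo]
  result: [soreyebo]
Order 2 then 1:
  2 Degemination: no change — [soreyebpo]
  1 Progressive Voicing Assimilation: [soreyebpo] → [soreyebbo]
  result: [soreyebbo]

1 then 2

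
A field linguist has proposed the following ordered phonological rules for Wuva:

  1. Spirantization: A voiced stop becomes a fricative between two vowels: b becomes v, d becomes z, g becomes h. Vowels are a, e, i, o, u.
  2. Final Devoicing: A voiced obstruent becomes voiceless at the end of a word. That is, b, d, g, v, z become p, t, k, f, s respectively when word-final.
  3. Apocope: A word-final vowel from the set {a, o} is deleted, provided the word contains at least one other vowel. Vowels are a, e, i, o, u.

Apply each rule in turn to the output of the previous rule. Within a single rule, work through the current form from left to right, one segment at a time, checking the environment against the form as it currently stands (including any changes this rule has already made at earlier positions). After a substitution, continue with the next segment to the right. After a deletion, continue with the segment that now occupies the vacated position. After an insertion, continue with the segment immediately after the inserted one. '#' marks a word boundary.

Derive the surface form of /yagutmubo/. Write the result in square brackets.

[yahutmuv]

1 Spirantization: [yagutmubo] → [yahutmuvo]
2 Final Devoicing: no change — [yahutmuvo]
3 Apocope: [yahutmuvo] → [yahutmuv]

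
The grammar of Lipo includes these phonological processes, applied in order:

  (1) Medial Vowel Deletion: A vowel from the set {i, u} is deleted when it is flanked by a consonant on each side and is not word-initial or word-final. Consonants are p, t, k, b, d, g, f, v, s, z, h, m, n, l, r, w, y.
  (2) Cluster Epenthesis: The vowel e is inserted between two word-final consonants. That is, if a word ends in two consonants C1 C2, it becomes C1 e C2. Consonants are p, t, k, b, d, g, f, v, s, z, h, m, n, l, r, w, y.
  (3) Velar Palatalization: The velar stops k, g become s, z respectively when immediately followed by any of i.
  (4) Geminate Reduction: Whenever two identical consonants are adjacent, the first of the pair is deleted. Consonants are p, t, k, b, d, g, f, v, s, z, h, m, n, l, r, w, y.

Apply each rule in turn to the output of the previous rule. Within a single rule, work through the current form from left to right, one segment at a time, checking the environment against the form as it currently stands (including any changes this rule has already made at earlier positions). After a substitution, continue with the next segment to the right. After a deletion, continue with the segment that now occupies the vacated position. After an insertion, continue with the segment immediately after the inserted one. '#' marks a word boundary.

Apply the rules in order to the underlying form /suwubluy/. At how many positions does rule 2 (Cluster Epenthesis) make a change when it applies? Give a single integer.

1

(1) Medial Vowel Deletion: [suwubluy] → [swbly]
(2) Cluster Epenthesis: [swbly] → [swbley]
(3) Velar Palatalization: no change — [swbley]
(4) Geminate Reduction: no change — [swbley]
Rule 2 changed 1 position(s).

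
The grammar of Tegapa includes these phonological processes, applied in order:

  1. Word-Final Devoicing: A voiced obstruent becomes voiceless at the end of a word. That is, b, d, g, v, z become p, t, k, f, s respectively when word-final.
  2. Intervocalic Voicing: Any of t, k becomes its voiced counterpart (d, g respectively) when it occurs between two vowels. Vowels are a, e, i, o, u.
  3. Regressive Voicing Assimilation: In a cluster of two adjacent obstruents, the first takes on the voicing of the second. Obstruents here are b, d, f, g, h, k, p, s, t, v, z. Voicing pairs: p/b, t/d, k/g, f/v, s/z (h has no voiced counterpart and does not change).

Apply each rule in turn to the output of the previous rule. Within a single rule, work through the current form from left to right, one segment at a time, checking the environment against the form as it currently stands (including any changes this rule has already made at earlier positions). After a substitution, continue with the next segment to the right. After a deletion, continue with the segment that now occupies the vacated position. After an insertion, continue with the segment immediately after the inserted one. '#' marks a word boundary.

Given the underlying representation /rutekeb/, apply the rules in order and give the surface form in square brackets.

[rudegep]

1 Word-Final Devoicing: [rutekeb] → [rutekep]
2 Intervocalic Voicing: [rutekep] → [rudegep]
3 Regressive Voicing Assimilation: no change — [rudegep]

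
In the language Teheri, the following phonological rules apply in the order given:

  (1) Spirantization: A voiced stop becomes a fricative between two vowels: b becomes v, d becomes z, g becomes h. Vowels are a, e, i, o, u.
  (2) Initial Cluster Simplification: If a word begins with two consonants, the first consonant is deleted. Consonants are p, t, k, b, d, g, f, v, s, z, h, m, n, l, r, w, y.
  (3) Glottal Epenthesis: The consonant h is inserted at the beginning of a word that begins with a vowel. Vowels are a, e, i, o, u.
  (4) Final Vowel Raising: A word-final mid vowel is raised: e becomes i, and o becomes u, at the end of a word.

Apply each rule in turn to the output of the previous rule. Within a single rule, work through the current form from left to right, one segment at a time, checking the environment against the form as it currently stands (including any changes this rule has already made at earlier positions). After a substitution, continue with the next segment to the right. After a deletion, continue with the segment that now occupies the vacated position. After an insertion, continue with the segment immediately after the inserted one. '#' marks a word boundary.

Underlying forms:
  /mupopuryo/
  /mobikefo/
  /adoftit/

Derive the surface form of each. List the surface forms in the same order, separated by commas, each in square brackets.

/mupopuryo/:
  (1) Spirantization: no change — [mupopuryo]
  (2) Initial Cluster Simplification: no change — [mupopuryo]
  (3) Glottal Epenthesis: no change — [mupopuryo]
  (4) Final Vowel Raising: [mupopuryo] → [mupopuryu]
/mobikefo/:
  (1) Spirantization: [mobikefo] → [movikefo]
  (2) Initial Cluster Simplification: no change — [movikefo]
  (3) Glottal Epenthesis: no change — [movikefo]
  (4) Final Vowel Raising: [movikefo] → [movikefu]
/adoftit/:
  (1) Spirantization: [adoftit] → [azoftit]
  (2) Initial Cluster Simplification: no change — [azoftit]
  (3) Glottal Epenthesis: [azoftit] → [hazoftit]
  (4) Final Vowel Raising: no change — [hazoftit]

[mupopuryu], [movikefu], [hazoftit]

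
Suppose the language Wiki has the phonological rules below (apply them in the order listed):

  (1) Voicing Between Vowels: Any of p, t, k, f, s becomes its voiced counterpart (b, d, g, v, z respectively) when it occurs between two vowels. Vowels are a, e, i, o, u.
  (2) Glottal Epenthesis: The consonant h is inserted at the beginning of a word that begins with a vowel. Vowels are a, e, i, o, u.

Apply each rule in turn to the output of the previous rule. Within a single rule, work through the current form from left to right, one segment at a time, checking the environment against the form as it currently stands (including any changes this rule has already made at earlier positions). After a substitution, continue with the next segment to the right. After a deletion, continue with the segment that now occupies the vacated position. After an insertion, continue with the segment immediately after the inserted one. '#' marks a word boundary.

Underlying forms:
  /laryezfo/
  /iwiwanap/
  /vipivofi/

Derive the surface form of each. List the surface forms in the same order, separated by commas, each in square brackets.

/laryezfo/:
  (1) Voicing Between Vowels: no change — [laryezfo]
  (2) Glottal Epenthesis: no change — [laryezfo]
/iwiwanap/:
  (1) Voicing Between Vowels: no change — [iwiwanap]
  (2) Glottal Epenthesis: [iwiwanap] → [hiwiwanap]
/vipivofi/:
  (1) Voicing Between Vowels: [vipivofi] → [vibivovi]
  (2) Glottal Epenthesis: no change — [vibivovi]

[laryezfo], [hiwiwanap], [vibivovi]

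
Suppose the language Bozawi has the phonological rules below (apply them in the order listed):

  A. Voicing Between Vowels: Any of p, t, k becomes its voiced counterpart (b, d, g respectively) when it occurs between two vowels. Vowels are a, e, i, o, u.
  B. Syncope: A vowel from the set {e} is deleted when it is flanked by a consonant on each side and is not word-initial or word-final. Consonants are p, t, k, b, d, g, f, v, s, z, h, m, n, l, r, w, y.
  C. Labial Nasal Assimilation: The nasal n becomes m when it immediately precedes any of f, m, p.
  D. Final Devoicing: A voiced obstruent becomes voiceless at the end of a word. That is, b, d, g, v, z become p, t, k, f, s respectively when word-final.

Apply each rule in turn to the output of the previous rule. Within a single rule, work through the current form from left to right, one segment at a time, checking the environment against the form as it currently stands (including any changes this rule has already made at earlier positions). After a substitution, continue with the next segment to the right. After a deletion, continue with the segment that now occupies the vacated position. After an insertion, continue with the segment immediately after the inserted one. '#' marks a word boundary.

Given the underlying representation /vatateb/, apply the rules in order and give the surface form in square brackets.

[vadadp]

A Voicing Between Vowels: [vatateb] → [vadadeb]
B Syncope: [vadadeb] → [vadadb]
C Labial Nasal Assimilation: no change — [vadadb]
D Final Devoicing: [vadadb] → [vadadp]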